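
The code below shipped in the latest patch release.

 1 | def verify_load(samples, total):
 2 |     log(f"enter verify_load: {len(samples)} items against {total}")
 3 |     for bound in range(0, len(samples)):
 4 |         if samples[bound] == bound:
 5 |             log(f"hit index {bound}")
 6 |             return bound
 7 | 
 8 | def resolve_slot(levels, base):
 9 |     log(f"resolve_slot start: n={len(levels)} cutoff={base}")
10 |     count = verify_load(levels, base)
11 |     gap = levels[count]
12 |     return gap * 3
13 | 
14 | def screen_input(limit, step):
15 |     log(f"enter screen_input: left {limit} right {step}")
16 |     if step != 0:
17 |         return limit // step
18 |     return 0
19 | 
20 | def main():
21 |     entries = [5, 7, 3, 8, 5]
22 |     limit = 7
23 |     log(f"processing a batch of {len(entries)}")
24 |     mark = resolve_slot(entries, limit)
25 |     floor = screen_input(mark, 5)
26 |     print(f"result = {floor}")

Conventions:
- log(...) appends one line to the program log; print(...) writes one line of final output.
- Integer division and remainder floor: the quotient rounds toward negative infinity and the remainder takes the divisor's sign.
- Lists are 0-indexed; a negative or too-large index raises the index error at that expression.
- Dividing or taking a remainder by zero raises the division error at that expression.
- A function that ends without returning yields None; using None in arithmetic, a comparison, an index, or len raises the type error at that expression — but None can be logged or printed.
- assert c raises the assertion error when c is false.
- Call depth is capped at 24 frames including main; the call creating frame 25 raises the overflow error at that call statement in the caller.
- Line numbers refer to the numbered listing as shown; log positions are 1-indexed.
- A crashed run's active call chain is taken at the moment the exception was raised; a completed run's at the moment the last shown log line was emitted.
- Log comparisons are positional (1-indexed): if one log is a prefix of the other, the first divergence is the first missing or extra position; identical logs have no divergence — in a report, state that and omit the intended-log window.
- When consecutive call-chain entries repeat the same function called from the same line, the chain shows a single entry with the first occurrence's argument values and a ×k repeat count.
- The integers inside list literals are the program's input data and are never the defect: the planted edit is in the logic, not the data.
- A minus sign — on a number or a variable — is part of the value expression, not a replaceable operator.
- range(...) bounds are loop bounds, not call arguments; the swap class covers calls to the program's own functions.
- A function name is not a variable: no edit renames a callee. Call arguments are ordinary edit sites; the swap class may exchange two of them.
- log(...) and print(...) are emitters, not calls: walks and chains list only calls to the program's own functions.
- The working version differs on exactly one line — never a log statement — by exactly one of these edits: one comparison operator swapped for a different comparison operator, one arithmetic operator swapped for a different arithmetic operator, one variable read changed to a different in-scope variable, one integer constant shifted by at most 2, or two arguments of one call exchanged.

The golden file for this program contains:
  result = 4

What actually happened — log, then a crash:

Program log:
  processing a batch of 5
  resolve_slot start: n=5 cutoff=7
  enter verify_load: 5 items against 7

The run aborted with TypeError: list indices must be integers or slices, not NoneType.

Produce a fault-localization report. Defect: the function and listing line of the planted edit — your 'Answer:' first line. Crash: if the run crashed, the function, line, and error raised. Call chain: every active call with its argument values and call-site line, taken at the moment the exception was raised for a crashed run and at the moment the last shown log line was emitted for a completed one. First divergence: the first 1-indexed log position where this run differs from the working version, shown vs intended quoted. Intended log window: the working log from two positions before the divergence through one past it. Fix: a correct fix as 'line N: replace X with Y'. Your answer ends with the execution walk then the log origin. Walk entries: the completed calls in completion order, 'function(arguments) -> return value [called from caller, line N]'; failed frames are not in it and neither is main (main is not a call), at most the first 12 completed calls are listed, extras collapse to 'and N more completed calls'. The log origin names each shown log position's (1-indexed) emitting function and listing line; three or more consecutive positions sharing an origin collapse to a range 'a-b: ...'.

Answer: the defect is in verify_load at line 4.
Key observation: The log ends early — 3 lines, where the working version next logs 'hit index 1'.
Crash: resolve_slot, line 11, TypeError.
Call chain: main -> resolve_slot([5, 7, 3, 8, 5], 7) (called at line 24).
First divergence: position 4 — after 3 matching lines the faulty run goes silent; intended next line 'hit index 1'.
Intended log window:
  2: resolve_slot start: n=5 cutoff=7
  3: enter verify_load: 5 items against 7
  4: hit index 1
  5: enter screen_input: left 21 right 5
Execution walk:
  verify_load([5, 7, 3, 8, 5], 7) -> None  [called from resolve_slot, line 10]
Origin of each log line:
  1: logged in main at line 23
  2: logged in resolve_slot at line 9
  3: logged in verify_load at line 2
A correct fix: line 4: replace `samples[bound] == bound` with `samples[bound] == total`.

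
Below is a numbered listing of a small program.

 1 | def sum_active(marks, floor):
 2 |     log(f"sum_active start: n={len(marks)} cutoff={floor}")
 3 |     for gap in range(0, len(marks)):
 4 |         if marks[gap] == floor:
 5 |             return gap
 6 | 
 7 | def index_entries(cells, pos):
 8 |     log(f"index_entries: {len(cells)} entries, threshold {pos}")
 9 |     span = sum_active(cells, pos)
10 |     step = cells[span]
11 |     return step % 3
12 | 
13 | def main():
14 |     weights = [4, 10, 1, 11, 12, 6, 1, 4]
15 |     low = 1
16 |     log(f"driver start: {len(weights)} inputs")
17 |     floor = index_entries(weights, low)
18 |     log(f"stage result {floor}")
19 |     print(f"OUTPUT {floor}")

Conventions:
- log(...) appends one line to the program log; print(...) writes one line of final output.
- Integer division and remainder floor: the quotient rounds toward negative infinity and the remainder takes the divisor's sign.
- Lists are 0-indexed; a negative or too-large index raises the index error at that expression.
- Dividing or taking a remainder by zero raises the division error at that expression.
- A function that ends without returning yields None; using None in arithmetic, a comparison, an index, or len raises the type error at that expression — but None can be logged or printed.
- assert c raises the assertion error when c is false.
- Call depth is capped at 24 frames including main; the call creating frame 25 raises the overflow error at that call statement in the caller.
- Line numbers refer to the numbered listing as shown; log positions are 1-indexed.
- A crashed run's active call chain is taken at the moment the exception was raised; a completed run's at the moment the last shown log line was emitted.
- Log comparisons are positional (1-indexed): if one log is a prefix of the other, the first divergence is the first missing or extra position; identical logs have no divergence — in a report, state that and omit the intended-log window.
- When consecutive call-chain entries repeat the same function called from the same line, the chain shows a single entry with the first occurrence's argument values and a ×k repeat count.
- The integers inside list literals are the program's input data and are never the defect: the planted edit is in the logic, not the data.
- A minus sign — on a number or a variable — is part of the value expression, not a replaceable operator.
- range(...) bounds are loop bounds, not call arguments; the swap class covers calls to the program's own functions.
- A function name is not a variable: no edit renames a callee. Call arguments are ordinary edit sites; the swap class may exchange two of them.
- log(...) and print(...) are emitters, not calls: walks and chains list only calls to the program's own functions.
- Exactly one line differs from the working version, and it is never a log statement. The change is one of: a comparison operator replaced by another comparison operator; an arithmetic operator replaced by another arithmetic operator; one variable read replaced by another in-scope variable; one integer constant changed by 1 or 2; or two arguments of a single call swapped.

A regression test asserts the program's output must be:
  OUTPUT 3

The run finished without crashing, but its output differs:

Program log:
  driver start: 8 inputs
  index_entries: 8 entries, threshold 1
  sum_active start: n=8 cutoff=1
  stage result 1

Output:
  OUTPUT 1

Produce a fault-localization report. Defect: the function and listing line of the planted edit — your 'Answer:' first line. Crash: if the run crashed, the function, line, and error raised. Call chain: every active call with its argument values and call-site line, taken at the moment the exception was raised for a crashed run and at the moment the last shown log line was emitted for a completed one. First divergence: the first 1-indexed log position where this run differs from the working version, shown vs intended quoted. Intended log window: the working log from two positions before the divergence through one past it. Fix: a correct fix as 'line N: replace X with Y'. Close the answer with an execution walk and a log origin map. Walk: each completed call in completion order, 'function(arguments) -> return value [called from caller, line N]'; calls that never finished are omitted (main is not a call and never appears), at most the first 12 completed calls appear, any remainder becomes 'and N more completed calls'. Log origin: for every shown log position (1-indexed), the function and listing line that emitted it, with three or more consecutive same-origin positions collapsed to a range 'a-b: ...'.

Answer: the defect is in index_entries at line 11.
Key observation: The earliest visible damage is log position 4 — 'stage result 1' rather than the intended 'stage result 3'.
Call chain: main.
First divergence: position 4 — shown 'stage result 1', intended 'stage result 3'.
Intended log window:
  2: index_entries: 8 entries, threshold 1
  3: sum_active start: n=8 cutoff=1
  4: stage result 3
Execution walk:
  sum_active([4, 10, 1, 11, 12, 6, 1, 4], 1) -> 2  [called from index_entries, line 9]
  index_entries([4, 10, 1, 11, 12, 6, 1, 4], 1) -> 1  [called from main, line 17]
Log line origins:
  1 — main, line 16
  2 — index_entries, line 8
  3 — sum_active, line 2
  4 — main, line 18
A correct fix: line 11: replace `%` with `*`.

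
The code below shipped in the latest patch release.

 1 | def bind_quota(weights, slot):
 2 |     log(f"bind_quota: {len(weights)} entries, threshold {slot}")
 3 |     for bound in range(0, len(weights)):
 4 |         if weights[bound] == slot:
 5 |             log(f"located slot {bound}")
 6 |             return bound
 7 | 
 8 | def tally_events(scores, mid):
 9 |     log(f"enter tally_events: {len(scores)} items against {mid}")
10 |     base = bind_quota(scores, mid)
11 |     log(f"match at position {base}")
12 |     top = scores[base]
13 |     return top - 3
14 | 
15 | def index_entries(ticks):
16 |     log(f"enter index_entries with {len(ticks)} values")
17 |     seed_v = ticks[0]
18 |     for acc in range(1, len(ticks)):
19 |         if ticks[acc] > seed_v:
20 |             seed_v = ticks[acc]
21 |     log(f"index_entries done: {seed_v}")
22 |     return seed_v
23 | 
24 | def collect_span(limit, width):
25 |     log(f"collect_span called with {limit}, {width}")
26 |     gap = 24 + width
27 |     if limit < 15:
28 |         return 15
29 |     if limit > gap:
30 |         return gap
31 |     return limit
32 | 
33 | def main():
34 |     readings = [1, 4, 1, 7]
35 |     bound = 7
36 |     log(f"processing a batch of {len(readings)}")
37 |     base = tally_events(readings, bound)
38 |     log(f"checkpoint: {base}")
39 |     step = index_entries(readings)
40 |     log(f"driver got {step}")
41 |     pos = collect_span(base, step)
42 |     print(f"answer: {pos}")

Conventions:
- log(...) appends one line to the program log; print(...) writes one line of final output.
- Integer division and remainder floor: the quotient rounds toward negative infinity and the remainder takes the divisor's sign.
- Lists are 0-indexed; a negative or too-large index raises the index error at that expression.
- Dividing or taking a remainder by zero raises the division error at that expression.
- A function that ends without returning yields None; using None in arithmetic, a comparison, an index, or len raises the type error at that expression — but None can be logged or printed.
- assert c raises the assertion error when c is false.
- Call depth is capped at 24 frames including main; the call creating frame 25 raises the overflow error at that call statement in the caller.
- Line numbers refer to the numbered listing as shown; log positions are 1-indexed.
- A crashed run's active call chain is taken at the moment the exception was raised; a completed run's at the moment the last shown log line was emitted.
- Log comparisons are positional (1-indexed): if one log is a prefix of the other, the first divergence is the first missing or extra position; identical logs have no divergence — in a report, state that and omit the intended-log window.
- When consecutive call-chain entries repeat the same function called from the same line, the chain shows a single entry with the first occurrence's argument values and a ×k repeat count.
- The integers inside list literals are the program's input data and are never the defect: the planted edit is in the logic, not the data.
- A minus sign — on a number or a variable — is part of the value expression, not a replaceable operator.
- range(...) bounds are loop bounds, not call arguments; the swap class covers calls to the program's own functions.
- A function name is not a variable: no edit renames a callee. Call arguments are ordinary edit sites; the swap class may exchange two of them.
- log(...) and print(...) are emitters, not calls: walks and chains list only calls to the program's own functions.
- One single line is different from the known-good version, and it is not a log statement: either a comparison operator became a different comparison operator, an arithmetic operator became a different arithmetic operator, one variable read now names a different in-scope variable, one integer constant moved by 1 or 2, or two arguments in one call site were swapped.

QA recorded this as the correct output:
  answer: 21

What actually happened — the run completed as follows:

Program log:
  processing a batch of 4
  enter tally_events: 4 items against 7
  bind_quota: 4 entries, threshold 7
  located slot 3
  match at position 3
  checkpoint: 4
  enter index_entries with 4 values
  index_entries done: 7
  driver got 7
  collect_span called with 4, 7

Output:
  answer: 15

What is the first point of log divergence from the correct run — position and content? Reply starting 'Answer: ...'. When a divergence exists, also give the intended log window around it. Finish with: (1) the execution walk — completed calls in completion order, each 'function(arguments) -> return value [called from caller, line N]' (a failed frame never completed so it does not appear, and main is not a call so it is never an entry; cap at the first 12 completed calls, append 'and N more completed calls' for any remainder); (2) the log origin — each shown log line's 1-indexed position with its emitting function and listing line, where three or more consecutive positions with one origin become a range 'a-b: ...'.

Answer: position 6 — shown 'checkpoint: 4', intended 'checkpoint: 21'.
Intended log window:
  4: located slot 3
  5: match at position 3
  6: checkpoint: 21
  7: enter index_entries with 4 values
Execution walk:
  bind_quota([1, 4, 1, 7], 7) -> 3  [called from tally_events, line 10]
  tally_events([1, 4, 1, 7], 7) -> 4  [called from main, line 37]
  index_entries([1, 4, 1, 7]) -> 7  [called from main, line 39]
  collect_span(4, 7) -> 15  [called from main, line 41]
Log line origins:
  1: from main, line 36
  2: from tally_events, line 9
  3: from bind_quota, line 2
  4: from bind_quota, line 5
  5: from tally_events, line 11
  6: from main, line 38
  7: from index_entries, line 16
  8: from index_entries, line 21
  9: from main, line 40
  10: from collect_span, line 25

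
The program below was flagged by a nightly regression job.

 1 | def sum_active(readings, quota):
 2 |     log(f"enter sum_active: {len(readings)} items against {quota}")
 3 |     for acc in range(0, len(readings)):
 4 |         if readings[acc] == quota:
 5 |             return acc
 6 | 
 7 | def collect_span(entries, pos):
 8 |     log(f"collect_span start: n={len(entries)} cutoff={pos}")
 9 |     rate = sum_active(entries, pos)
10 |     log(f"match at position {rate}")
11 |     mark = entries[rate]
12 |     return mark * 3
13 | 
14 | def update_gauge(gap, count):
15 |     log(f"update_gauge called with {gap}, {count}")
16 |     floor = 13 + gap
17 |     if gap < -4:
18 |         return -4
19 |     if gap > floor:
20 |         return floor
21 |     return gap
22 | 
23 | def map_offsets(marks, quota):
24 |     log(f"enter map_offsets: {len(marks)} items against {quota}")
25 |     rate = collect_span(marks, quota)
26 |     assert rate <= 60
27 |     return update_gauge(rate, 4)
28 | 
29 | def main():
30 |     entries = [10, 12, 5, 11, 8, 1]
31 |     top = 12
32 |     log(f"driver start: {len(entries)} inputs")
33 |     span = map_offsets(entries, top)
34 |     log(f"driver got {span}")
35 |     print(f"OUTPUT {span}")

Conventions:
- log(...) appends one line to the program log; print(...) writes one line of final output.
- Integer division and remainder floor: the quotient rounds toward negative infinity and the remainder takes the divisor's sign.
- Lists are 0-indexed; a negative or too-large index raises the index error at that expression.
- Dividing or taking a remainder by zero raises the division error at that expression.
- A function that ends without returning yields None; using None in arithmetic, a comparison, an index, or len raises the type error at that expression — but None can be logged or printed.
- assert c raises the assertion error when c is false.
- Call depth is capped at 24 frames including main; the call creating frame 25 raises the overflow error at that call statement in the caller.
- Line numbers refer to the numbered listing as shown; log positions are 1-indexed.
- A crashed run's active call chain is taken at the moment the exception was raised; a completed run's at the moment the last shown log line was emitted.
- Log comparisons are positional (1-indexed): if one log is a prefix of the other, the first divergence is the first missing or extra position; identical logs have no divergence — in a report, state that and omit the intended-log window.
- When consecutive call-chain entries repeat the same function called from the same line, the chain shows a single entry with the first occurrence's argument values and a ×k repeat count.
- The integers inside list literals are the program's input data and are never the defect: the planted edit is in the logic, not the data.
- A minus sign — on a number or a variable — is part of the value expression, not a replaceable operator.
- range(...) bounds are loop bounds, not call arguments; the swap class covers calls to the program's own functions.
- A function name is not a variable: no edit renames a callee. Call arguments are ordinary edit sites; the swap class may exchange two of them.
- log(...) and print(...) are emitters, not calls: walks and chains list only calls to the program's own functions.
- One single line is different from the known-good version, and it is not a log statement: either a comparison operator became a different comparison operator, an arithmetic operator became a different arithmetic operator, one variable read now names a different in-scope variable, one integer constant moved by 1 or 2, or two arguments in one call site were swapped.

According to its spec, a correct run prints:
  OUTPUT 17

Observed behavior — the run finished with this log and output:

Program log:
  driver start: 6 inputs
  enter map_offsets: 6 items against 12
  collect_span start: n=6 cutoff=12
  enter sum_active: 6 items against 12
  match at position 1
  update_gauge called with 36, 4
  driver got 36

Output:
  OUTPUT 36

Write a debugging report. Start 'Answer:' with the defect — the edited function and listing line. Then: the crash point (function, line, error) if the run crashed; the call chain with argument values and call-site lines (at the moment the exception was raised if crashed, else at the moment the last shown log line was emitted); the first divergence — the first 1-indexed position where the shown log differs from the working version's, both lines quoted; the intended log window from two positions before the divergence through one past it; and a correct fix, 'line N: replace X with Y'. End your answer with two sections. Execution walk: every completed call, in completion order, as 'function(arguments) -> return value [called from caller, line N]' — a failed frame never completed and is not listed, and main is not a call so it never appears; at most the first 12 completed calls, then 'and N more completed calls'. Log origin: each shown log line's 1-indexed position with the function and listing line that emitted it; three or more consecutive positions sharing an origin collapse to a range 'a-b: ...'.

Answer: the defect is in update_gauge at line 16.
Key fact: Position 7 is the first bad log line: 'driver got 36' should read 'driver got 17'.
Call chain: main.
First divergence: position 7; shown 'driver got 36' vs intended 'driver got 17'.
Intended log window:
  5: match at position 1
  6: update_gauge called with 36, 4
  7: driver got 17
Execution walk:
  sum_active([10, 12, 5, 11, 8, 1], 12) -> 1  [called from collect_span, line 9]
  collect_span([10, 12, 5, 11, 8, 1], 12) -> 36  [called from map_offsets, line 25]
  update_gauge(36, 4) -> 36  [called from map_offsets, line 27]
  map_offsets([10, 12, 5, 11, 8, 1], 12) -> 36  [called from main, line 33]
Log origin:
  1: logged in main at line 32
  2: logged in map_offsets at line 24
  3: logged in collect_span at line 8
  4: logged in sum_active at line 2
  5: logged in collect_span at line 10
  6: logged in update_gauge at line 15
  7: logged in main at line 34
A correct fix: line 16: replace `gap` with `count`.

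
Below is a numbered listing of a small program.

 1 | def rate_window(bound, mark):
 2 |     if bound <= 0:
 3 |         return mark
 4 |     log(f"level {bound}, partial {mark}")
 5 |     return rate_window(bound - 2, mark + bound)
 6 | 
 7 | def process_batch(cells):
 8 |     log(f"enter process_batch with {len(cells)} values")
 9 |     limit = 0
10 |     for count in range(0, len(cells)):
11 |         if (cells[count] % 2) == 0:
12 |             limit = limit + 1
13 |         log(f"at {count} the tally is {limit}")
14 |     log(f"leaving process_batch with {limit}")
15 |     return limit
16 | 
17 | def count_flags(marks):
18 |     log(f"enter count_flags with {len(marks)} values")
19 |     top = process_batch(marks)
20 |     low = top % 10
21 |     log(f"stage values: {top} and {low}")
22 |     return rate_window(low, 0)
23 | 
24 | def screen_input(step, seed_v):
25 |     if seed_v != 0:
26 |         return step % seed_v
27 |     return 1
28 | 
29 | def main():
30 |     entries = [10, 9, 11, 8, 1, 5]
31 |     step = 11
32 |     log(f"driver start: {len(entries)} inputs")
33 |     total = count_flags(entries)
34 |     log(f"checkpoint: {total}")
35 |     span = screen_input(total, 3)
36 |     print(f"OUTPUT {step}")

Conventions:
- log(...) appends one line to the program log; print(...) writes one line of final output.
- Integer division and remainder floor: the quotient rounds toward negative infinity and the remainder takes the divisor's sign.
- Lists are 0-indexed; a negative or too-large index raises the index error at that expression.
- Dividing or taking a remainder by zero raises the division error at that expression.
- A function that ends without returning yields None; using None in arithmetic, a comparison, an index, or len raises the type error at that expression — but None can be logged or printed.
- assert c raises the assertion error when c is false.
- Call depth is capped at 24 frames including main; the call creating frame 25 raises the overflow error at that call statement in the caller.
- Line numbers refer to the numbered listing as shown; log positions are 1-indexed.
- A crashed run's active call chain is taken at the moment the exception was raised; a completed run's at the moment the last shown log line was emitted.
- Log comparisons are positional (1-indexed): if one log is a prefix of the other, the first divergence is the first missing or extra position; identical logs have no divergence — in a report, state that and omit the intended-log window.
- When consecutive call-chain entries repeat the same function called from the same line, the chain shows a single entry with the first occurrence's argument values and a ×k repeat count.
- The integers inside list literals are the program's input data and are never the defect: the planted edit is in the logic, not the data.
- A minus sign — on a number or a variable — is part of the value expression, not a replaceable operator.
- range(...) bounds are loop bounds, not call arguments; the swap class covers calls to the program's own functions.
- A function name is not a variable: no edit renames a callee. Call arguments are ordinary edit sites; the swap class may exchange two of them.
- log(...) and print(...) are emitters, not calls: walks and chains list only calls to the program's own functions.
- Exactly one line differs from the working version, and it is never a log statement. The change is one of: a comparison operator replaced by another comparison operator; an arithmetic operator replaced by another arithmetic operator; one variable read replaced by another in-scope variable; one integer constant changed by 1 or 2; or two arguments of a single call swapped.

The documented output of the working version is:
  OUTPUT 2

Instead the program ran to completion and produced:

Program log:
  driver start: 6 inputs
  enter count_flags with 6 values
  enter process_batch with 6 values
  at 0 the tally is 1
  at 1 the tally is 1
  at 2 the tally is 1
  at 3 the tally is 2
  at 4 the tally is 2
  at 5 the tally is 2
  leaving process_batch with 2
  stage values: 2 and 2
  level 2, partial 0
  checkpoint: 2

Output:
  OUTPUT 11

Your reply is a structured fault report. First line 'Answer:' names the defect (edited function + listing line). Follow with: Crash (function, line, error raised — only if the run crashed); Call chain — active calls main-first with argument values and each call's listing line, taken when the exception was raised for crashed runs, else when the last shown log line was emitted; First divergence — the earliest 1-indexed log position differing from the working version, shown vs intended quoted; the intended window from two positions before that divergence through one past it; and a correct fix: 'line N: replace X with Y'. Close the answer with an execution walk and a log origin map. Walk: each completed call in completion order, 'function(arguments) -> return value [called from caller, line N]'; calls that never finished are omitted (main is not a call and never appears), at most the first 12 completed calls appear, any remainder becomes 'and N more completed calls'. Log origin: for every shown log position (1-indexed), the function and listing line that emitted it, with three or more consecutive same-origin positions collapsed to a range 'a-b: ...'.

Answer: the defect is in main at line 36.
The tell: Every logged value matches the working version; the printed result is what differs.
Call chain: main.
First divergence: none (the log streams are identical).
Execution walk:
  process_batch([10, 9, 11, 8, 1, 5]) -> 2  [called from count_flags, line 19]
  rate_window(0, 2) -> 2  [called from rate_window, line 5]
  rate_window(2, 0) -> 2  [called from count_flags, line 22]
  count_flags([10, 9, 11, 8, 1, 5]) -> 2  [called from main, line 33]
  screen_input(2, 3) -> 2  [called from main, line 35]
Log origin:
  1: emitted by main (line 32)
  2: emitted by count_flags (line 18)
  3: emitted by process_batch (line 8)
  4-9: emitted by process_batch (line 13)
  10: emitted by process_batch (line 14)
  11: emitted by count_flags (line 21)
  12: emitted by rate_window (line 4)
  13: emitted by main (line 34)
A correct fix: line 36: replace `step` with `span`.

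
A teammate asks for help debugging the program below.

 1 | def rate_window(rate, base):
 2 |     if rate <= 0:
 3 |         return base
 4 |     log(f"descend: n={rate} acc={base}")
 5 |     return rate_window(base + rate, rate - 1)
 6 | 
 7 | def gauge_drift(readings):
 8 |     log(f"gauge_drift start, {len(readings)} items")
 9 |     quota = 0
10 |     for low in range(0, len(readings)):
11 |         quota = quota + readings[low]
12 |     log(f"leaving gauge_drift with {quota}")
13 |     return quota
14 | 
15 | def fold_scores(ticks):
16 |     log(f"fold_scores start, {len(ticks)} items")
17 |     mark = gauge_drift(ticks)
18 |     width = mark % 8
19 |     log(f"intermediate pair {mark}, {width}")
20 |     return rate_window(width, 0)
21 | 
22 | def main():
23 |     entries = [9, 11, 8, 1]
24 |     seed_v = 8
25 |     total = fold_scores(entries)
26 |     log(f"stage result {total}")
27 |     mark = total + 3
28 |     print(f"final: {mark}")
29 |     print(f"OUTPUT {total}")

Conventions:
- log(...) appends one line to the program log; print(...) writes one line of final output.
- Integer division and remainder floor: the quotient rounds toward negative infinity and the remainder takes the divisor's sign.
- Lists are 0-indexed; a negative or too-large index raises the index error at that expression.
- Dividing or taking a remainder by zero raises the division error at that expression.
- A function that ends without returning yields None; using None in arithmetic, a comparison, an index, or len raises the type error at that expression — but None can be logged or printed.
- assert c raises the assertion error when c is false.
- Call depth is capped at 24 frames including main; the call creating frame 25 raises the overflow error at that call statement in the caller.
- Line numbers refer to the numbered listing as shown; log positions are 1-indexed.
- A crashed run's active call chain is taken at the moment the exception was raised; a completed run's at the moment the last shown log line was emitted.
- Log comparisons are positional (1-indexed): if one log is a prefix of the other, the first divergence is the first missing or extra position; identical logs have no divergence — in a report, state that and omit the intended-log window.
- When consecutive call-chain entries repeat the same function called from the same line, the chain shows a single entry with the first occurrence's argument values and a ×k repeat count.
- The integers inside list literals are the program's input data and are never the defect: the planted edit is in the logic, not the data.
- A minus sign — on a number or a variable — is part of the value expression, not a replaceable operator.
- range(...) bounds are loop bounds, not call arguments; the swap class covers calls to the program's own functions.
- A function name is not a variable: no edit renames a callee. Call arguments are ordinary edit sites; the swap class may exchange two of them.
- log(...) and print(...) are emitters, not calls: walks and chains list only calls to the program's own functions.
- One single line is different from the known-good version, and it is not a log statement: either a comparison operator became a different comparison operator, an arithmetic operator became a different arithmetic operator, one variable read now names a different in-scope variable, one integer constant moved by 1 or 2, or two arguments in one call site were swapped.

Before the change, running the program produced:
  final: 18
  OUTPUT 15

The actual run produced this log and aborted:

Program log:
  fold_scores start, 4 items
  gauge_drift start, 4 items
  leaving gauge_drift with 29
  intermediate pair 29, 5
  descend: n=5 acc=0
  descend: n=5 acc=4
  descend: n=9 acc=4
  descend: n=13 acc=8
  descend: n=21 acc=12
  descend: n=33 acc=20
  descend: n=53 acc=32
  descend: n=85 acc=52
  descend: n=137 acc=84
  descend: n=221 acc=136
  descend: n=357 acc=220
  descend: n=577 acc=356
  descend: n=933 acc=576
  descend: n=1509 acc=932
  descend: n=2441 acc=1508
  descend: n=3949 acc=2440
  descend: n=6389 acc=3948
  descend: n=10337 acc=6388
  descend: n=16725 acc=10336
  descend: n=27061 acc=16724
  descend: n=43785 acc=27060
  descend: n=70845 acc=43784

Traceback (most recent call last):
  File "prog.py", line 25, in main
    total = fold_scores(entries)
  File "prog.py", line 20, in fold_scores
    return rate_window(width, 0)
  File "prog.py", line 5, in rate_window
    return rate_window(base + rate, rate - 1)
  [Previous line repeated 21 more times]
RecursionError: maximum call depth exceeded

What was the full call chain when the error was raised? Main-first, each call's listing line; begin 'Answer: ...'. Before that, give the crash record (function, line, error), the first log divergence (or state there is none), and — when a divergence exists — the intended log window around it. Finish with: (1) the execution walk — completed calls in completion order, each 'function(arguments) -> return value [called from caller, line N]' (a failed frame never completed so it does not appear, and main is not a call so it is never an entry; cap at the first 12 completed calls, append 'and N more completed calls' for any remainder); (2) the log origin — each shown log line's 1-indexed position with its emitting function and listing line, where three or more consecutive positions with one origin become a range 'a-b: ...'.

Answer: main -> fold_scores (called at line 25) -> rate_window (called at line 20) -> rate_window (called at line 5) ×21.
Key fact: The earliest visible damage is log position 6 — 'descend: n=5 acc=4' rather than the intended 'descend: n=4 acc=5'.
Crash: rate_window, line 5, RecursionError.
First divergence: at position 6 the run shows 'descend: n=5 acc=4' where the working version logs 'descend: n=4 acc=5'.
Intended log window:
  4: intermediate pair 29, 5
  5: descend: n=5 acc=0
  6: descend: n=4 acc=5
  7: descend: n=3 acc=9
Execution walk:
  gauge_drift([9, 11, 8, 1]) -> 29  [called from fold_scores, line 17]
Log origins:
  1: from fold_scores, line 16
  2: from gauge_drift, line 8
  3: from gauge_drift, line 12
  4: from fold_scores, line 19
  5-26: from rate_window, line 4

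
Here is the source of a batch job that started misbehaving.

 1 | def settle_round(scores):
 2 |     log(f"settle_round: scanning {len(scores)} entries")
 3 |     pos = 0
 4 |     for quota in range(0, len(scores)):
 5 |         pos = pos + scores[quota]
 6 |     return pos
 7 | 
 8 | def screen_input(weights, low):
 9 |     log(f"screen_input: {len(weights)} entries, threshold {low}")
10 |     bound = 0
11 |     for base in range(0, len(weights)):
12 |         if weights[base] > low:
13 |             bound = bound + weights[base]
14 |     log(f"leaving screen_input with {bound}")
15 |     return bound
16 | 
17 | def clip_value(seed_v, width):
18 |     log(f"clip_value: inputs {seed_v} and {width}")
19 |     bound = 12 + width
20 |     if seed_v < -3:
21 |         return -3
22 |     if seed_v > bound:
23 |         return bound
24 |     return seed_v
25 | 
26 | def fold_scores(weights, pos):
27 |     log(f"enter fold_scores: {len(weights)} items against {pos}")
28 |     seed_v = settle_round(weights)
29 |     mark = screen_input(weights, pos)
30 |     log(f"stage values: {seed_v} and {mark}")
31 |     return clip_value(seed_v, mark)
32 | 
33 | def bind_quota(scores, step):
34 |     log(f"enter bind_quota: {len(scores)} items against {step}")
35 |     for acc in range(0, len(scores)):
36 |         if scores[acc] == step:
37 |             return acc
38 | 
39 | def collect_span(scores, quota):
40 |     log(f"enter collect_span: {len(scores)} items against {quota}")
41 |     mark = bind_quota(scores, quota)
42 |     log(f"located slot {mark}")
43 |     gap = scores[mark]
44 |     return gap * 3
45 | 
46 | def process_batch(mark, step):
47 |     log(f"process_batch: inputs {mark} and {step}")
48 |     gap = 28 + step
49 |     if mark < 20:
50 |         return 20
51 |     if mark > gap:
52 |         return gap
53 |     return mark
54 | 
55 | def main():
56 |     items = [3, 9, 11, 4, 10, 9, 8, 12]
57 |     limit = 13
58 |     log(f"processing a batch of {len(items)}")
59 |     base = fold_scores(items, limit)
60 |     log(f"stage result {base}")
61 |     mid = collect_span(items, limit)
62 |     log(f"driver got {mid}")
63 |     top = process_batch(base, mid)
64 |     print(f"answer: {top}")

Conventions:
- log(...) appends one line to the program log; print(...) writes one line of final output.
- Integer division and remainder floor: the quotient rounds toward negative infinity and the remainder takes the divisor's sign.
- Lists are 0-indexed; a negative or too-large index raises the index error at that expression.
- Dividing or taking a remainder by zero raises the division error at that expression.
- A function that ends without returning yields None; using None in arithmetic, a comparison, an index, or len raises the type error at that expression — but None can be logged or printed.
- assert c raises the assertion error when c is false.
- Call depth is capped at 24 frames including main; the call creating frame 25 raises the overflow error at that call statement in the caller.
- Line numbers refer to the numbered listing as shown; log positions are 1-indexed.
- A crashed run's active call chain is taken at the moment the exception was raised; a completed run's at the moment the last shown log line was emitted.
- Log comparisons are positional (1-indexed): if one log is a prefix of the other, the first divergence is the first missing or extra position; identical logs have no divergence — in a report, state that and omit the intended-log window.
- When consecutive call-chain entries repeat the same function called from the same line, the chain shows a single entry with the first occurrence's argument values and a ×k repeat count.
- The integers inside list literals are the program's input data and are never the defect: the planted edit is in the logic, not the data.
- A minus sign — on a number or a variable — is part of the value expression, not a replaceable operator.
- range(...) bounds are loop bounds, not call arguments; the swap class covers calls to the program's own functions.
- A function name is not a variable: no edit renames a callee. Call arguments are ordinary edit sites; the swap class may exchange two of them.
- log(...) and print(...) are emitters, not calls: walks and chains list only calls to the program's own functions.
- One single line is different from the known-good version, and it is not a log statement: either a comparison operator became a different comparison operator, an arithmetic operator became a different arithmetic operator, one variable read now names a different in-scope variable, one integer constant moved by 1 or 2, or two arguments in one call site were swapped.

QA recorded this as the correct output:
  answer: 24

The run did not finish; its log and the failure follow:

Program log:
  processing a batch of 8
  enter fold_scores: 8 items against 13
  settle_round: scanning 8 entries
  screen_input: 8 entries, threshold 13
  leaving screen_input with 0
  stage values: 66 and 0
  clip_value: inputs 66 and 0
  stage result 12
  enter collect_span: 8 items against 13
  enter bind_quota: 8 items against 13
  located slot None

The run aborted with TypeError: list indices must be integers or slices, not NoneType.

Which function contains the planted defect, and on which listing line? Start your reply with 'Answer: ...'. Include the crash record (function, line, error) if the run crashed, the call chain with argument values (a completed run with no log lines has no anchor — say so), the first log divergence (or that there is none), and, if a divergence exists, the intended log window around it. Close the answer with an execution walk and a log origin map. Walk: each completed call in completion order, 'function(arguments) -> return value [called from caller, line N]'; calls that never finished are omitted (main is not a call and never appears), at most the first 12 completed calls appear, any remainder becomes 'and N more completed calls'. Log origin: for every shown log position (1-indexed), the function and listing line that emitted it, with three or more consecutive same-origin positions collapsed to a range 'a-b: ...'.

Answer: the defect is in main at line 57.
Key observation: Log line 2 is where behavior first shows: 'enter fold_scores: 8 items against 13' appears instead of 'enter fold_scores: 8 items against 11'.
Crash: collect_span, line 43, TypeError.
Call chain: main -> collect_span([3, 9, 11, 4, 10, 9, 8, 12], 13) (called at line 61).
First divergence: at position 2 the run shows 'enter fold_scores: 8 items against 13' where the working version logs 'enter fold_scores: 8 items against 11'.
Intended log window:
  1: processing a batch of 8
  2: enter fold_scores: 8 items against 11
  3: settle_round: scanning 8 entries
Execution walk:
  settle_round([3, 9, 11, 4, 10, 9, 8, 12]) -> 66  [called from fold_scores, line 28]
  screen_input([3, 9, 11, 4, 10, 9, 8, 12], 13) -> 0  [called from fold_scores, line 29]
  clip_value(66, 0) -> 12  [called from fold_scores, line 31]
  fold_scores([3, 9, 11, 4, 10, 9, 8, 12], 13) -> 12  [called from main, line 59]
  bind_quota([3, 9, 11, 4, 10, 9, 8, 12], 13) -> None  [called from collect_span, line 41]
Log origins:
  1 — main, line 58
  2 — fold_scores, line 27
  3 — settle_round, line 2
  4 — screen_input, line 9
  5 — screen_input, line 14
  6 — fold_scores, line 30
  7 — clip_value, line 18
  8 — main, line 60
  9 — collect_span, line 40
  10 — bind_quota, line 34
  11 — collect_span, line 42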